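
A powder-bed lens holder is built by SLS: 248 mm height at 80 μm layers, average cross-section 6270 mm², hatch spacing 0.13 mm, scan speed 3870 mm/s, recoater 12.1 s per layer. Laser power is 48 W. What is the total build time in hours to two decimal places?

21.15 hours

Layers = ⌈248/0.08⌉ = 3100.
Hatch length per layer = 6270 / 0.13 = 48230.8 mm.
Scan time per layer = 48230.8 / 3870 = 12.4627 s.
Layer cycle = 12.4627 + 12.1, so 24.5627 s.
3100 layers × 24.5627 s/layer = 76144.37 s, i.e. 21.15 hours.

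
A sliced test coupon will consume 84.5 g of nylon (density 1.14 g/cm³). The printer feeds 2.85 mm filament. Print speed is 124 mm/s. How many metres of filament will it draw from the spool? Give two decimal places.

Extruded volume: 84.5/1.14 = 74.1228 cm³ (74122.8 mm³).
A = π r² = π × 1.425² = 6.3794 mm².
L = V/A = 74122.8/6.3794 = 11619.09 mm → 11.62 m.

11.62 m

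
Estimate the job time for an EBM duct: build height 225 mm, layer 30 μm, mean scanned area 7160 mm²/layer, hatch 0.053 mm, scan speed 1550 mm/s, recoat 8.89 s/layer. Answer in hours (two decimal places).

Number of layers: 225 / 0.03 → 7500 (rounded up).
Hatch length per layer = 7160 / 0.053 = 135094.3 mm.
Scan time per layer: 135094.3 / 1550 → 87.1576 s.
Time per layer: 87.1576 + 8.89 → 96.0476 s.
7500 layers × 96.0476 s/layer = 720357 s, i.e. 200.10 hours.

200.10 hours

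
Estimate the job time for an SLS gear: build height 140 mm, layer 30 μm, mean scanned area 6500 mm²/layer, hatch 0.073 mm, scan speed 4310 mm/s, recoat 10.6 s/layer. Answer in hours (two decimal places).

Number of layers: 140 / 0.03 → 4667 (rounded up).
Per-layer scan distance: 6500 / 0.073 → 89041.1 mm.
Per-layer scan time = 89041.1 / 4310 = 20.6592 s.
Layer cycle = 20.6592 + 10.6, so 31.2592 s.
Total: 4667 × 31.2592 s = 145886.6864 s → 40.52 hours.

40.52 hours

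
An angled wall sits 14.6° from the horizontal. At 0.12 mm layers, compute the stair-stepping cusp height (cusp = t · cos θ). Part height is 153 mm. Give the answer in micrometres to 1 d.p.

116.1 μm

cos(14.6°) = 0.9677, so cusp = 0.12 × 0.9677 = 0.116124 mm → 116.1 μm.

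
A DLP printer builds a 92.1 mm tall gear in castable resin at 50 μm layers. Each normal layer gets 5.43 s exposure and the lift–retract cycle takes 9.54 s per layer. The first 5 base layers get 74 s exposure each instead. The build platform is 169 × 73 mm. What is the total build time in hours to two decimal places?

Layers = ⌈92.1/0.05⌉ = 1842.
Burn-in layers = 5 × (74 + 9.54), so 417.7 s.
Remaining layers = 1837 × (5.43 + 9.54) = 27499.89 s.
Total = 417.7 + 27499.89 = 27917.59 s = 7.75 hours.

7.75 hours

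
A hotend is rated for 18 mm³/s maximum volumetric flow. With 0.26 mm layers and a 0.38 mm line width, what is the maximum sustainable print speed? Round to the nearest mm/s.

Extrusion cross-section = 0.26 × 0.38 = 0.0988 mm².
v_max = Q/A = 18/0.0988 = 182.19 mm/s → 182 mm/s.

182 mm/s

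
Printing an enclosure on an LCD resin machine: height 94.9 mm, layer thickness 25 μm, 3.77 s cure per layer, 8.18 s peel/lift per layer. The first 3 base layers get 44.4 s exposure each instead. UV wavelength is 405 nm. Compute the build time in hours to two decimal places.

12.63 hours

Layers = ⌈94.9/0.025⌉ = 3796.
Base layers = 3 × (44.4 + 8.18) = 157.74 s.
Remaining layers = 3793 × (3.77 + 8.18) = 45326.35 s.
Sum: 157.74 + 45326.35 = 45484.09 s → 12.63 hours.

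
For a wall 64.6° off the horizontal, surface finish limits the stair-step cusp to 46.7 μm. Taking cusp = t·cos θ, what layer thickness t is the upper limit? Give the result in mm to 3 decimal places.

t = h_c / cos θ = 0.0467 / 0.4289 = 0.109 mm.

0.109 mm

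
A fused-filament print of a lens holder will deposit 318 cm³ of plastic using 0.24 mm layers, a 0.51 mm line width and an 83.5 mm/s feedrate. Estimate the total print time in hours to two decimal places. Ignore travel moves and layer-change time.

8.64 hours

Bead cross-section = 0.24 × 0.51, so 0.1224 mm².
Total extruded path = 318000/0.1224 = 2598039.2 mm.
Extrusion time = 2598039.2 / 83.5 = 31114.2 s.
31114.2 s = 8.64 hours.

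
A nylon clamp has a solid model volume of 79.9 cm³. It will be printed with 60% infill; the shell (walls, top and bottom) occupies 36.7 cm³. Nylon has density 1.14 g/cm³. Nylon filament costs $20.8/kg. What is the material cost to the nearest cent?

$1.48

Volume inside the shell = 79.9 − 36.7, so 43.2 cm³.
Infill deposited = 0.60 × 43.2 = 25.92 cm³.
Total printed volume: 36.7 + 25.92 → 62.62 cm³.
Mass = 62.62 × 1.14 = 71.3868 g.
Cost = 71.3868 g / 1000 × $20.8/kg = $1.48.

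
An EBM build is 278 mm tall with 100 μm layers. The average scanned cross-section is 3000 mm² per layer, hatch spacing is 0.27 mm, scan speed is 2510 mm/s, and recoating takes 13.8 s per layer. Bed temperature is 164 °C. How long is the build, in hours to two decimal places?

14.08 hours

Number of layers: 278 / 0.1 → 2780 (rounded up).
Per-layer scan distance: 3000 / 0.27 → 11111.1 mm.
Scan time per layer = 11111.1 / 2510 = 4.4267 s.
Time per layer: 4.4267 + 13.8 → 18.2267 s.
2780 layers × 18.2267 s/layer = 50670.226 s, i.e. 14.08 hours.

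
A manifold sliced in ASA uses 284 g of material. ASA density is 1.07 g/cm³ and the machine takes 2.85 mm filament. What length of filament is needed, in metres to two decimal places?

Volume = 284 g / 1.07 g·cm⁻³ = 265.4206 cm³ = 265420.6 mm³.
A = π r² = π × 1.425² = 6.3794 mm².
Length = 265420.6 / 6.3794 = 41605.89 mm = 41.61 m.

41.61 m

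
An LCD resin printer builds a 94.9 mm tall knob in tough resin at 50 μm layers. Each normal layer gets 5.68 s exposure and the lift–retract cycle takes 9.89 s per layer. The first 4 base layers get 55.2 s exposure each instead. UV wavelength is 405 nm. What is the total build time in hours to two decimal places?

Number of layers: 94.9 / 0.05 → 1898 (rounded up).
Base layers: 4 × (55.2 + 9.89) → 260.36 s.
Normal layers = 1894 × (5.68 + 9.89) = 29489.58 s.
Total = 260.36 + 29489.58 = 29749.94 s = 8.26 hours.

8.26 hours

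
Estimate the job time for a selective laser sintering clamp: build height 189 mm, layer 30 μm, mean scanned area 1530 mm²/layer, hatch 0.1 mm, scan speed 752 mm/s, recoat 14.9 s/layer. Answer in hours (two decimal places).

61.68 hours

Layer count = ceil(189 / 0.03) = 6300.
Scan path per layer: 1530 / 0.1 → 15300 mm.
Scan time per layer = 15300 / 752 = 20.3457 s.
Per-layer time = 20.3457 + 14.9 = 35.2457 s.
6300 layers × 35.2457 s/layer = 222047.91 s, i.e. 61.68 hours.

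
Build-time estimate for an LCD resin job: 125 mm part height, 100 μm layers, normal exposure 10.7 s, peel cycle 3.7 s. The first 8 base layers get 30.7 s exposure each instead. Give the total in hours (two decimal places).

Layers = ⌈125/0.1⌉ = 1250.
Base layers = 8 × (30.7 + 3.7) = 275.2 s.
Normal layers: 1242 × (10.7 + 3.7) → 17884.8 s.
Sum: 275.2 + 17884.8 = 18160 s → 5.04 hours.

5.04 hours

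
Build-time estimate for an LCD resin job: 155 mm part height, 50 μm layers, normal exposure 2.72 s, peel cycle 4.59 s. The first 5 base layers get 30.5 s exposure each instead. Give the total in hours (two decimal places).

6.33 hours

Layer count = ceil(155 / 0.05) = 3100.
Burn-in layers: 5 × (30.5 + 4.59) → 175.45 s.
Normal layers: 3095 × (2.72 + 4.59) → 22624.45 s.
Sum: 175.45 + 22624.45 = 22799.9 s → 6.33 hours.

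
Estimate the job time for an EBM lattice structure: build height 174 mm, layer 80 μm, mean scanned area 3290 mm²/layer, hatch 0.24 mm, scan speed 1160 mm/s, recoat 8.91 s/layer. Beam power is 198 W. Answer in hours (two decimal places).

Number of layers: 174 / 0.08 → 2175 (rounded up).
Scan path per layer = 3290 / 0.24 = 13708.3 mm.
Beam time per layer: 13708.3 / 1160 → 11.8175 s.
Layer cycle: 11.8175 + 8.91 → 20.7275 s.
2175 layers × 20.7275 s/layer = 45082.3125 s, i.e. 12.52 hours.

12.52 hours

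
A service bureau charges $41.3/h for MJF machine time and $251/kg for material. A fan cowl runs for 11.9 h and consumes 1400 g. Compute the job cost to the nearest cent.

Time charge = 41.3 × 11.9, so $491.47.
Material cost: 251 × 1400/1000 → $351.40.
Total = 491.47 + 351.40 = $842.87.

$842.87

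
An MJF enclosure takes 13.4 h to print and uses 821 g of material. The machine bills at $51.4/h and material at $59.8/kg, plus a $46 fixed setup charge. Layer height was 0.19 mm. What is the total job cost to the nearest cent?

Machine cost: 51.4 × 13.4 → $688.76.
Material charge = 59.8 × 821/1000 = $49.0958.
Adding setup: 688.76 + 49.0958 + 46 → 783.8558 ≈ $783.86.

$783.86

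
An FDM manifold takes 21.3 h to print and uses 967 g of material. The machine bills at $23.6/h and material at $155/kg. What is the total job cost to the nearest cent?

Machine-time cost: 23.6 × 21.3 → $502.68.
Feedstock cost: 155 × 967/1000 → $149.885.
Total = 502.68 + 149.885 = 652.565 ≈ $652.57.

$652.57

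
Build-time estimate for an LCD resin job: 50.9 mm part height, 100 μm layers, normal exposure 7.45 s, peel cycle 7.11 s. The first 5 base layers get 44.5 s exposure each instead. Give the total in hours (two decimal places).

2.11 hours

Layer count = ceil(50.9 / 0.1) = 509.
Burn-in layers = 5 × (44.5 + 7.11) = 258.05 s.
Remaining layers: 504 × (7.45 + 7.11) → 7338.24 s.
Sum: 258.05 + 7338.24 = 7596.29 s → 2.11 hours.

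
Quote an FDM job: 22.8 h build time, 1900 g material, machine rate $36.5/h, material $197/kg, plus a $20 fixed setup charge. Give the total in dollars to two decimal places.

$1226.50

Machine cost = 36.5 × 22.8 = $832.20.
Feedstock cost = 197 × 1900/1000 = $374.30.
Total = 832.20 + 374.30 + 20 = $1226.50.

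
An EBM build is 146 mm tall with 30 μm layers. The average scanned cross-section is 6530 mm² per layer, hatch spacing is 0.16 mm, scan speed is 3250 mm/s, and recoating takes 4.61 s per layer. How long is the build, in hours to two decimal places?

Layer count = ceil(146 / 0.03) = 4867.
Per-layer scan distance: 6530 / 0.16 → 40812.5 mm.
Per-layer scan time = 40812.5 / 3250 = 12.5577 s.
Per-layer time: 12.5577 + 4.61 → 17.1677 s.
4867 layers × 17.1677 s/layer = 83555.1959 s, i.e. 23.21 hours.

23.21 hours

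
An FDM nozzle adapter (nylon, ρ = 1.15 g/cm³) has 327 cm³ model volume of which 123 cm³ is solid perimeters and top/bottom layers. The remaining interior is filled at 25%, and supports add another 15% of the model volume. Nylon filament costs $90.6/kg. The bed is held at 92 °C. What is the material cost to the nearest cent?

Infill region: 327 − 123 → 204 cm³.
Infill volume = 0.25 × 204, so 51 cm³.
Support: 0.15 × 327 → 49.05 cm³.
Deposited volume = 123 + 51 + 49.05 = 223.05 cm³.
Mass: 223.05 × 1.15 → 256.5075 g.
At $90.6/kg: 256.5075/1000 × 90.6 = $23.24.

$23.24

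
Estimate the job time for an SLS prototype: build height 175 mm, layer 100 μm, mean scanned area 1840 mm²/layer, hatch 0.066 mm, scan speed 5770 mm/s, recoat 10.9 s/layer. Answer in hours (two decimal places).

7.65 hours

Layers = ⌈175/0.1⌉ = 1750.
Per-layer scan distance = 1840 / 0.066 = 27878.8 mm.
Laser time per layer = 27878.8 / 5770, so 4.8317 s.
Per-layer time = 4.8317 + 10.9 = 15.7317 s.
Build time = 1750 × 15.7317 = 27530.475 s = 7.65 hours.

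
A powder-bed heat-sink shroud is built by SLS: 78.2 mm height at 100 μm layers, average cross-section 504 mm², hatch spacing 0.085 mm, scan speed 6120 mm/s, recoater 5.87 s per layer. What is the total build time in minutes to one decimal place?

Number of layers: 78.2 / 0.1 → 782 (rounded up).
Per-layer scan distance = 504 / 0.085, so 5929.4 mm.
Scan time per layer: 5929.4 / 6120 → 0.9689 s.
Time per layer: 0.9689 + 5.87 → 6.8389 s.
Total: 782 × 6.8389 s = 5348.0198 s → 89.1 minutes.

89.1 minutes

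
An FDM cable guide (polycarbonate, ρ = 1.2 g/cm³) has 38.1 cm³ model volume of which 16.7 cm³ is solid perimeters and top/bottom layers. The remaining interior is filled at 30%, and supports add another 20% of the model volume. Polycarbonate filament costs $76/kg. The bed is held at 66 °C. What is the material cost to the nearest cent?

$2.80

Volume inside the shell = 38.1 − 16.7 = 21.4 cm³.
Infill volume = 0.30 × 21.4 = 6.42 cm³.
Support: 0.20 × 38.1 → 7.62 cm³.
Total printed volume = 16.7 + 6.42 + 7.62, so 30.74 cm³.
Mass = 30.74 × 1.2 = 36.888 g.
Cost = 36.888 g / 1000 × $76/kg = $2.80.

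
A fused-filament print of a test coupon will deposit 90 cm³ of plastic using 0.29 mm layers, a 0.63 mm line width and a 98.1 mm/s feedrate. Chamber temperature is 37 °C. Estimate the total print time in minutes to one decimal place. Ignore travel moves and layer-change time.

Bead cross-section = 0.29 × 0.63, so 0.1827 mm².
Total extruded path = 90000/0.1827 = 492610.8 mm.
Time extruding = 492610.8 / 98.1 = 5021.5 s.
That's 5021.5 s → 83.7 minutes.

83.7 minutes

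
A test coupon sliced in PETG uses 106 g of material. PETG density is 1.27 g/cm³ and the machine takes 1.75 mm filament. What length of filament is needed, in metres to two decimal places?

Volume = 106 g / 1.27 g·cm⁻³ = 83.4646 cm³ = 83464.6 mm³.
A = π r² = π × 0.875² = 2.4053 mm².
Length = 83464.6 / 2.4053 = 34700.29 mm = 34.70 m.

34.70 m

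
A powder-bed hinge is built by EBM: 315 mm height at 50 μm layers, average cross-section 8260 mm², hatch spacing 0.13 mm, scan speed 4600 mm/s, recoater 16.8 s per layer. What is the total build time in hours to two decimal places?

Number of layers: 315 / 0.05 → 6300 (rounded up).
Hatch length per layer: 8260 / 0.13 → 63538.5 mm.
Per-layer scan time = 63538.5 / 4600, so 13.8127 s.
Time per layer: 13.8127 + 16.8 → 30.6127 s.
Build time = 6300 × 30.6127 = 192860.01 s = 53.57 hours.

53.57 hours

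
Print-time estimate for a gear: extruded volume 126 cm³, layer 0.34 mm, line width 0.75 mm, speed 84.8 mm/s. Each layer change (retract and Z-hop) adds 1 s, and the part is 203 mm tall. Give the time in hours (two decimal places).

Extrusion cross-section = 0.34 × 0.75, so 0.255 mm².
Path length: 126000 mm³ / 0.255 mm² → 494117.6 mm.
Time extruding: 494117.6 / 84.8 → 5826.9 s.
Number of layers: 203 / 0.34 → 598 (rounded up).
Layer-change overhead: 598 × 1 → 598 s.
Altogether 5826.9 + 598 = 6424.9 s, i.e. 1.78 hours.

1.78 hours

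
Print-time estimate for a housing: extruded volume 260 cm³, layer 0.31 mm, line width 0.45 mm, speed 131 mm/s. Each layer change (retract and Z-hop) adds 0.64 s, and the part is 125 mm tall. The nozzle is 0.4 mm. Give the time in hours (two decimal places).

4.02 hours

Line area = 0.31 × 0.45 = 0.1395 mm².
Total extruded path = 260000/0.1395 = 1863799.3 mm.
Time extruding = 1863799.3 / 131, so 14227.5 s.
Number of layers: 125 / 0.31 → 404 (rounded up).
Z-hop total: 404 × 0.64 → 258.56 s.
Altogether 14227.5 + 258.56 = 14486.06 s, i.e. 4.02 hours.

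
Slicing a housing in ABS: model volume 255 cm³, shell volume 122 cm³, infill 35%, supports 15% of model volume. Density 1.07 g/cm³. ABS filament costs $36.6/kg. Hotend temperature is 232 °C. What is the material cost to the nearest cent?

$8.10

Infill region: 255 − 122 → 133 cm³.
Infill volume: 0.35 × 133 → 46.55 cm³.
Support = 0.15 × 255, so 38.25 cm³.
Deposited volume = 122 + 46.55 + 38.25 = 206.8 cm³.
Mass = 206.8 × 1.07, so 221.276 g.
At $36.6/kg: 221.276/1000 × 36.6 = $8.10.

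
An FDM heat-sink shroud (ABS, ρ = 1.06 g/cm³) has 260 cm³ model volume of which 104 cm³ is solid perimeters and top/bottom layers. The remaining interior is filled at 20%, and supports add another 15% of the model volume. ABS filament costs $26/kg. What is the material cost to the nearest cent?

Interior volume = 260 − 104 = 156 cm³.
Deposited infill = 0.20 × 156 = 31.2 cm³.
Support = 0.15 × 260, so 39 cm³.
Total extruded: 104 + 31.2 + 39 → 174.2 cm³.
Mass: 174.2 × 1.06 → 184.652 g.
At $26/kg: 184.652/1000 × 26 = $4.80.

$4.80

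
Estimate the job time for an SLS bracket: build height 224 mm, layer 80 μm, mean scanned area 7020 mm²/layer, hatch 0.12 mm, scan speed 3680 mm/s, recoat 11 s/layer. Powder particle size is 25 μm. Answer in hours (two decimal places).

20.92 hours

Layers = ⌈224/0.08⌉ = 2800.
Scan path per layer = 7020 / 0.12, so 58500 mm.
Laser time per layer = 58500 / 3680, so 15.8967 s.
Time per layer: 15.8967 + 11 → 26.8967 s.
Total: 2800 × 26.8967 s = 75310.76 s → 20.92 hours.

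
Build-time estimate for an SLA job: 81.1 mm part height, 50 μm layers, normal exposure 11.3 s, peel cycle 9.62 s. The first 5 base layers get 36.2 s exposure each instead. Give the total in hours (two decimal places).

Layer count = ceil(81.1 / 0.05) = 1622.
Base layers = 5 × (36.2 + 9.62), so 229.1 s.
Normal layers: 1617 × (11.3 + 9.62) → 33827.64 s.
Sum: 229.1 + 33827.64 = 34056.74 s → 9.46 hours.

9.46 hours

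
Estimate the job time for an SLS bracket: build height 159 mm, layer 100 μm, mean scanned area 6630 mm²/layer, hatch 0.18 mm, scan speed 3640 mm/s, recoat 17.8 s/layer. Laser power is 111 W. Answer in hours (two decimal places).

Number of layers: 159 / 0.1 → 1590 (rounded up).
Hatch length per layer = 6630 / 0.18, so 36833.3 mm.
Laser time per layer: 36833.3 / 3640 → 10.119 s.
Time per layer = 10.119 + 17.8, so 27.919 s.
Total: 1590 × 27.919 s = 44391.21 s → 12.33 hours.

12.33 hours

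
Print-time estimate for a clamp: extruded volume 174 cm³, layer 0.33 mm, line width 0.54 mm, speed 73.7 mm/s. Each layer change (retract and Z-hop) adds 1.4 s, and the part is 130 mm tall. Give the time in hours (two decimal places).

Bead cross-section = 0.33 × 0.54, so 0.1782 mm².
Path length: 174000 mm³ / 0.1782 mm² → 976431 mm.
Print-move time = 976431 / 73.7, so 13248.7 s.
Number of layers: 130 / 0.33 → 394 (rounded up).
Non-print overhead = 394 × 1.4 = 551.6 s.
Altogether 13248.7 + 551.6 = 13800.3 s, i.e. 3.83 hours.

3.83 hours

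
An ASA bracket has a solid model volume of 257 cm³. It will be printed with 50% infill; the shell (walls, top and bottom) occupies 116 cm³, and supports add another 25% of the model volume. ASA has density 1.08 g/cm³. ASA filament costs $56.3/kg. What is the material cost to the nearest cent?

$15.25

Interior volume = 257 − 116, so 141 cm³.
Deposited infill = 0.50 × 141, so 70.5 cm³.
Support = 0.25 × 257, so 64.25 cm³.
Deposited volume = 116 + 70.5 + 64.25 = 250.75 cm³.
Mass = 250.75 × 1.08, so 270.81 g.
At $56.3/kg: 270.81/1000 × 56.3 = $15.25.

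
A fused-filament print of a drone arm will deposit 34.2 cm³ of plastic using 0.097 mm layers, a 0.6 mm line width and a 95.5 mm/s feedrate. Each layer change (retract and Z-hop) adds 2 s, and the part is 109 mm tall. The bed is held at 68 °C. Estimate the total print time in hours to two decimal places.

2.33 hours

Line area = 0.097 × 0.6 = 0.0582 mm².
Path length: 34200 mm³ / 0.0582 mm² → 587628.9 mm.
Extrusion time = 587628.9 / 95.5 = 6153.2 s.
Number of layers: 109 / 0.097 → 1124 (rounded up).
Z-hop total = 1124 × 2, so 2248 s.
Altogether 6153.2 + 2248 = 8401.2 s, i.e. 2.33 hours.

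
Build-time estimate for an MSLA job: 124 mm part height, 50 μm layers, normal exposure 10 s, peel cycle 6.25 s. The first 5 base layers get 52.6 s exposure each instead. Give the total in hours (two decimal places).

Number of layers: 124 / 0.05 → 2480 (rounded up).
Bottom layers = 5 × (52.6 + 6.25) = 294.25 s.
Remaining layers: 2475 × (10 + 6.25) → 40218.75 s.
Total = 294.25 + 40218.75 = 40513 s = 11.25 hours.

11.25 hours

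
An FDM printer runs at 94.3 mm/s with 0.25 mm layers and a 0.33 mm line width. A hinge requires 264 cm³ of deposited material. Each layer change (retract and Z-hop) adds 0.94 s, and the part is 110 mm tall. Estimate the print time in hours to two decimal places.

Bead cross-section: 0.25 × 0.33 → 0.0825 mm².
Path length: 264000 mm³ / 0.0825 mm² → 3200000 mm.
Print-move time = 3200000 / 94.3, so 33934.3 s.
Layers = ⌈110/0.25⌉ = 440.
Non-print overhead = 440 × 0.94, so 413.6 s.
Total = 33934.3 + 413.6 = 34347.9 s = 9.54 hours.

9.54 hours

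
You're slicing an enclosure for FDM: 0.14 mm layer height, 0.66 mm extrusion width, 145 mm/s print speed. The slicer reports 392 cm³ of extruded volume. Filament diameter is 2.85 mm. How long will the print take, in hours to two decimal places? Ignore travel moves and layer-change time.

Bead cross-section: 0.14 × 0.66 → 0.0924 mm².
Toolpath length = 392 cm³ / 0.0924 mm² = 392000 / 0.0924 = 4242424.2 mm.
Print-move time = 4242424.2 / 145 = 29258.1 s.
Converting: 29258.1 s = 8.13 hours.

8.13 hours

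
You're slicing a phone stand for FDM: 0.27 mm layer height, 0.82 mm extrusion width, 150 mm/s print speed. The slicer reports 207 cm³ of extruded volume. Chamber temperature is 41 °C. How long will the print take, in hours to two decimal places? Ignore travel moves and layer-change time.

Line area = 0.27 × 0.82, so 0.2214 mm².
Path length: 207000 mm³ / 0.2214 mm² → 934959.3 mm.
Print-move time = 934959.3 / 150, so 6233.1 s.
In the requested units: 6233.1 s = 1.73 hours.

1.73 hours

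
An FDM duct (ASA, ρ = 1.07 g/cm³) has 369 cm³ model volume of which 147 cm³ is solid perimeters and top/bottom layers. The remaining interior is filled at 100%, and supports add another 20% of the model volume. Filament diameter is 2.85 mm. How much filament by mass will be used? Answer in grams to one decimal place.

473.8 g

Interior volume = 369 − 147, so 222 cm³.
Deposited infill = 1.00 × 222 = 222 cm³.
Support = 0.20 × 369 = 73.8 cm³.
Deposited volume = 147 + 222 + 73.8, so 442.8 cm³.
Mass = 442.8 × 1.07 = 473.796 g.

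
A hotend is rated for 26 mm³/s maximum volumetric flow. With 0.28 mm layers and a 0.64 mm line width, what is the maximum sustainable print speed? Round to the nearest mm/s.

Extrusion cross-section = 0.28 × 0.64, so 0.1792 mm².
v_max = Q/A = 26/0.1792 = 145.09 mm/s → 145 mm/s.

145 mm/s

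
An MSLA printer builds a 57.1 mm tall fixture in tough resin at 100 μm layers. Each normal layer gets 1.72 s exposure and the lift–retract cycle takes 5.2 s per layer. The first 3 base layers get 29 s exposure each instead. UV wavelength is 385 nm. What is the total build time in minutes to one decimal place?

Number of layers: 57.1 / 0.1 → 571 (rounded up).
Burn-in layers: 3 × (29 + 5.2) → 102.6 s.
Regular layers: 568 × (1.72 + 5.2) → 3930.56 s.
Sum: 102.6 + 3930.56 = 4033.16 s → 67.2 minutes.

67.2 minutes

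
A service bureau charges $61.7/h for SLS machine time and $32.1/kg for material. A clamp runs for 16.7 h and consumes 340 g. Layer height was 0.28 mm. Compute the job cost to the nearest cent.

Time charge = 61.7 × 16.7 = $1030.39.
Material cost: 32.1 × 340/1000 → $10.914.
Total = 1030.39 + 10.914 = 1041.304 ≈ $1041.30.

$1041.30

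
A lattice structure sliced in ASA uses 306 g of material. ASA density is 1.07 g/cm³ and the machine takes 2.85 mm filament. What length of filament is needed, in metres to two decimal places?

44.83 m

Volume = 306 g / 1.07 g·cm⁻³ = 285.9813 cm³ = 285981.3 mm³.
Cross-section of 2.85 mm filament: π·(2.85/2)² = 6.3794 mm².
L = V/A = 285981.3/6.3794 = 44828.87 mm → 44.83 m.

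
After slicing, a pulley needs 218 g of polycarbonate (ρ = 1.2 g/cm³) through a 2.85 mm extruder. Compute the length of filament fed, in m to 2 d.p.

Extruded volume: 218/1.2 = 181.6667 cm³ (181666.7 mm³).
A = π r² = π × 1.425² = 6.3794 mm².
Length = 181666.7 / 6.3794 = 28477.08 mm = 28.48 m.

28.48 m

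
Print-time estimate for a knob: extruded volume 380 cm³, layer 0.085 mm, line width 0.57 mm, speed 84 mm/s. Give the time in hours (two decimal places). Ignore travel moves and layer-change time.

25.94 hours

Line area = 0.085 × 0.57 = 0.04845 mm².
Toolpath length = 380 cm³ / 0.04845 mm² = 380000 / 0.04845 = 7843137.3 mm.
Extrusion time = 7843137.3 / 84 = 93370.7 s.
That's 93370.7 s → 25.94 hours.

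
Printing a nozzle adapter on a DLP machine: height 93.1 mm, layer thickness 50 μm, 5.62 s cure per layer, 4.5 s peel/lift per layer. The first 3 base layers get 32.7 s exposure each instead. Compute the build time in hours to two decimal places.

Layer count = ceil(93.1 / 0.05) = 1862.
Burn-in layers = 3 × (32.7 + 4.5) = 111.6 s.
Regular layers = 1859 × (5.62 + 4.5) = 18813.08 s.
Sum: 111.6 + 18813.08 = 18924.68 s → 5.26 hours.

5.26 hours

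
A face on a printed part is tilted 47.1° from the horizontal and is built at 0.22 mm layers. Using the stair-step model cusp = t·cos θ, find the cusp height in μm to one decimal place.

h_c = t·cos θ = 0.22 × 0.6807 = 0.149754 mm (149.8 μm).

149.8 μm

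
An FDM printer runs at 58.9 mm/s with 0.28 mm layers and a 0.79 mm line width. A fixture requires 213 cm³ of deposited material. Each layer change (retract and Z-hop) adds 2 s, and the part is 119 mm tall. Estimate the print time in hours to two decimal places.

4.78 hours

Line area = 0.28 × 0.79 = 0.2212 mm².
Path length: 213000 mm³ / 0.2212 mm² → 962929.5 mm.
Time extruding = 962929.5 / 58.9, so 16348.5 s.
Layer count = ceil(119 / 0.28) = 425.
Non-print overhead = 425 × 2 = 850 s.
Altogether 16348.5 + 850 = 17198.5 s, i.e. 4.78 hours.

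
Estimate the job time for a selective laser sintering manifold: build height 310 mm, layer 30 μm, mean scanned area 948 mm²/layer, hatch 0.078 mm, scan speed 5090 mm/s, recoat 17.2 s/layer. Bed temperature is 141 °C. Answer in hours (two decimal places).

Layer count = ceil(310 / 0.03) = 10334.
Per-layer scan distance = 948 / 0.078 = 12153.8 mm.
Scan time per layer = 12153.8 / 5090 = 2.3878 s.
Time per layer: 2.3878 + 17.2 → 19.5878 s.
10334 layers × 19.5878 s/layer = 202420.3252 s, i.e. 56.23 hours.

56.23 hours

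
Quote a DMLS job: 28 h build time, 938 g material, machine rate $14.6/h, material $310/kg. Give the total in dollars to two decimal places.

$699.58

Machine cost = 14.6 × 28, so $408.80.
Feedstock cost = 310 × 938/1000 = $290.78.
Job cost: 408.80 + 290.78 = $699.58.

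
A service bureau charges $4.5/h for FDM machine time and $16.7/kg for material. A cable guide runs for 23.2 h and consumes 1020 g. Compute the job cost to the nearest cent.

$121.43

Machine-time cost = 4.5 × 23.2 = $104.40.
Material cost = 16.7 × 1020/1000, so $17.034.
Job cost: 104.40 + 17.034 = 121.434 ≈ $121.43.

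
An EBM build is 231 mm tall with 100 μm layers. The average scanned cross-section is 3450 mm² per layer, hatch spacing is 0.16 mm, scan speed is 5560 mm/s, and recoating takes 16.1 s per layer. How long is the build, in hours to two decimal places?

12.82 hours

Layer count = ceil(231 / 0.1) = 2310.
Scan path per layer: 3450 / 0.16 → 21562.5 mm.
Per-layer scan time = 21562.5 / 5560 = 3.8781 s.
Time per layer = 3.8781 + 16.1, so 19.9781 s.
Total: 2310 × 19.9781 s = 46149.411 s → 12.82 hours.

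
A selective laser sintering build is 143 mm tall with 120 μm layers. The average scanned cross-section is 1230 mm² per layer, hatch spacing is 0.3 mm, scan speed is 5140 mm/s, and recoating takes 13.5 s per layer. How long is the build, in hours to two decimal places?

4.73 hours

Layers = ⌈143/0.12⌉ = 1192.
Scan path per layer = 1230 / 0.3, so 4100 mm.
Scan time per layer = 4100 / 5140 = 0.7977 s.
Time per layer = 0.7977 + 13.5, so 14.2977 s.
1192 layers × 14.2977 s/layer = 17042.8584 s, i.e. 4.73 hours.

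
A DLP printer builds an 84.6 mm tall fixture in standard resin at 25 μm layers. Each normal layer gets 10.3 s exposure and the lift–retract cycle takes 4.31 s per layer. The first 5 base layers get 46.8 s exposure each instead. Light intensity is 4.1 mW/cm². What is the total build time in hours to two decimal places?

13.78 hours

Number of layers: 84.6 / 0.025 → 3384 (rounded up).
Bottom layers = 5 × (46.8 + 4.31), so 255.55 s.
Regular layers: 3379 × (10.3 + 4.31) → 49367.19 s.
Sum: 255.55 + 49367.19 = 49622.74 s → 13.78 hours.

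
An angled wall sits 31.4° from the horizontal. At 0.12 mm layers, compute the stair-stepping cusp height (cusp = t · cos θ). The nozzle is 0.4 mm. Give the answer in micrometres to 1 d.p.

h_c = t·cos θ = 0.12 × 0.8536 = 0.102432 mm (102.4 μm).

102.4 μm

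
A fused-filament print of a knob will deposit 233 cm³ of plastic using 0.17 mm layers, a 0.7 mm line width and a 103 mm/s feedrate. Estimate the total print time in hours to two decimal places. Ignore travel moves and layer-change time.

5.28 hours

Line area = 0.17 × 0.7, so 0.119 mm².
Path length: 233000 mm³ / 0.119 mm² → 1957983.2 mm.
Print-move time: 1957983.2 / 103 → 19009.5 s.
That's 19009.5 s → 5.28 hours.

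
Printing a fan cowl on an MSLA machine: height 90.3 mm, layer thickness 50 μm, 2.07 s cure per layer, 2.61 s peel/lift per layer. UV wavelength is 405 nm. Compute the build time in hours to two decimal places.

Layers = ⌈90.3/0.05⌉ = 1806.
Per-layer time = 2.07 + 2.61, so 4.68 s.
Total = 1806 × 4.68 = 8452.08 s = 2.35 hours.

2.35 hours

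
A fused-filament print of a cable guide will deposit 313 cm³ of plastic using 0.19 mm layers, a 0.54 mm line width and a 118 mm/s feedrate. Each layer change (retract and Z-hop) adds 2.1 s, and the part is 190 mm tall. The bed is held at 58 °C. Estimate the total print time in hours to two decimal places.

7.76 hours

Extrusion cross-section = 0.19 × 0.54, so 0.1026 mm².
Path length: 313000 mm³ / 0.1026 mm² → 3050682.3 mm.
Time extruding = 3050682.3 / 118, so 25853.2 s.
Layer count = ceil(190 / 0.19) = 1000.
Z-hop total = 1000 × 2.1 = 2100 s.
Total = 25853.2 + 2100 = 27953.2 s = 7.76 hours.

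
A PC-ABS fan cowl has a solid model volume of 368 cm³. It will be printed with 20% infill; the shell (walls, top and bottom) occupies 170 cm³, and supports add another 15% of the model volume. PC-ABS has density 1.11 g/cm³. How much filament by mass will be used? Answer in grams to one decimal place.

Infill region = 368 − 170 = 198 cm³.
Deposited infill = 0.20 × 198 = 39.6 cm³.
Support: 0.15 × 368 → 55.2 cm³.
Total printed volume = 170 + 39.6 + 55.2, so 264.8 cm³.
Mass: 264.8 × 1.11 → 293.928 g.

293.9 g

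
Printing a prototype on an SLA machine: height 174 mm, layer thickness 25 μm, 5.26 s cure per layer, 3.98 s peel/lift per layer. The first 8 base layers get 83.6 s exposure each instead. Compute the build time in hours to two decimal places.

18.04 hours

Number of layers: 174 / 0.025 → 6960 (rounded up).
Bottom layers = 8 × (83.6 + 3.98) = 700.64 s.
Normal layers: 6952 × (5.26 + 3.98) → 64236.48 s.
Total = 700.64 + 64236.48 = 64937.12 s = 18.04 hours.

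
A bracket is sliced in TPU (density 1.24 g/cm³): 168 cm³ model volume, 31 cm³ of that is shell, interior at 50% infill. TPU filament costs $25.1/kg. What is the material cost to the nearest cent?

$3.10

Interior volume: 168 − 31 → 137 cm³.
Infill deposited = 0.50 × 137, so 68.5 cm³.
Total printed volume: 31 + 68.5 → 99.5 cm³.
Mass = 99.5 × 1.24 = 123.38 g.
At $25.1/kg: 123.38/1000 × 25.1 = $3.10.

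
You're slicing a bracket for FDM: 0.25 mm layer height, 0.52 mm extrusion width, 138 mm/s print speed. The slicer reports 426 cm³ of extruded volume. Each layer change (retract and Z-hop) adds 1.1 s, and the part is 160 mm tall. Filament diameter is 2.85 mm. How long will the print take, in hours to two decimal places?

Line area = 0.25 × 0.52, so 0.13 mm².
Total extruded path = 426000/0.13 = 3276923.1 mm.
Time extruding = 3276923.1 / 138, so 23745.8 s.
Number of layers: 160 / 0.25 → 640 (rounded up).
Non-print overhead = 640 × 1.1 = 704 s.
Total = 23745.8 + 704 = 24449.8 s = 6.79 hours.

6.79 hours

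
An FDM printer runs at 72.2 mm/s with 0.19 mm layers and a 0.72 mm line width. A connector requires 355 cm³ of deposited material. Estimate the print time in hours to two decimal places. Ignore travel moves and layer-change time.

Line area: 0.19 × 0.72 → 0.1368 mm².
Toolpath length = 355 cm³ / 0.1368 mm² = 355000 / 0.1368 = 2595029.2 mm.
Time extruding = 2595029.2 / 72.2, so 35942.2 s.
In the requested units: 35942.2 s = 9.98 hours.

9.98 hours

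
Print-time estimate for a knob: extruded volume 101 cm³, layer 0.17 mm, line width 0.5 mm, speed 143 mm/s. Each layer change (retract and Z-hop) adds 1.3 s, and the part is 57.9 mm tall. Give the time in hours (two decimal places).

Bead cross-section = 0.17 × 0.5, so 0.085 mm².
Path length: 101000 mm³ / 0.085 mm² → 1188235.3 mm.
Time extruding = 1188235.3 / 143, so 8309.3 s.
Layer count = ceil(57.9 / 0.17) = 341.
Z-hop total: 341 × 1.3 → 443.3 s.
Altogether 8309.3 + 443.3 = 8752.6 s, i.e. 2.43 hours.

2.43 hours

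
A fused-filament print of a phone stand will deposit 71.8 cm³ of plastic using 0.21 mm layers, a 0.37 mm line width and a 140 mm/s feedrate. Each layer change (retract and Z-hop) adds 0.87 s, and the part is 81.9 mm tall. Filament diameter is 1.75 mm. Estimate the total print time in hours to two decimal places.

Extrusion cross-section = 0.21 × 0.37, so 0.0777 mm².
Path length: 71800 mm³ / 0.0777 mm² → 924066.9 mm.
Extrusion time = 924066.9 / 140, so 6600.5 s.
Layers = ⌈81.9/0.21⌉ = 390.
Non-print overhead = 390 × 0.87, so 339.3 s.
Altogether 6600.5 + 339.3 = 6939.8 s, i.e. 1.93 hours.

1.93 hours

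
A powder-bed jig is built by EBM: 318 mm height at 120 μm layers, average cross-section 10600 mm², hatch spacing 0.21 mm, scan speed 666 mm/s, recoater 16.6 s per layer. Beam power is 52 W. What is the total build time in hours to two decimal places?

68.01 hours

Layer count = ceil(318 / 0.12) = 2650.
Scan path per layer: 10600 / 0.21 → 50476.2 mm.
Per-layer scan time = 50476.2 / 666, so 75.7901 s.
Time per layer = 75.7901 + 16.6 = 92.3901 s.
Build time = 2650 × 92.3901 = 244833.765 s = 68.01 hours.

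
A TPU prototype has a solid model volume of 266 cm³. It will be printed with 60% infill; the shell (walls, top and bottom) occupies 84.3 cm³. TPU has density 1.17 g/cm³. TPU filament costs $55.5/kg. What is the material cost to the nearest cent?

$12.55

Infill region = 266 − 84.3, so 181.7 cm³.
Infill volume = 0.60 × 181.7 = 109.02 cm³.
Deposited volume = 84.3 + 109.02, so 193.32 cm³.
Mass = 193.32 × 1.17, so 226.1844 g.
At $55.5/kg: 226.1844/1000 × 55.5 = $12.55.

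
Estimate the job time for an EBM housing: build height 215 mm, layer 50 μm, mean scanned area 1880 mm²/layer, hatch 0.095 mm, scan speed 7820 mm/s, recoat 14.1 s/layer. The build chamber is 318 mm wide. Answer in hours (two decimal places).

19.86 hours

Layers = ⌈215/0.05⌉ = 4300.
Hatch length per layer: 1880 / 0.095 → 19789.5 mm.
Beam time per layer = 19789.5 / 7820, so 2.5306 s.
Time per layer: 2.5306 + 14.1 → 16.6306 s.
Build time = 4300 × 16.6306 = 71511.58 s = 19.86 hours.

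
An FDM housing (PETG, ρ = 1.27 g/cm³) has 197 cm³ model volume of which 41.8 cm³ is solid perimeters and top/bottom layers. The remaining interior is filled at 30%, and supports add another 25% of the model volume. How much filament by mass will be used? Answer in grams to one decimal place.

174.8 g

Infill region: 197 − 41.8 → 155.2 cm³.
Deposited infill = 0.30 × 155.2, so 46.56 cm³.
Support: 0.25 × 197 → 49.25 cm³.
Deposited volume = 41.8 + 46.56 + 49.25, so 137.61 cm³.
Mass: 137.61 × 1.27 → 174.7647 g.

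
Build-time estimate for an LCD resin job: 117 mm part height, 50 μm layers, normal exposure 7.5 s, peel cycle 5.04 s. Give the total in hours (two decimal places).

Layers = ⌈117/0.05⌉ = 2340.
Per-layer time = 7.5 + 5.04, so 12.54 s.
Build time: 2340 × 12.54 s = 29343.6 s, i.e. 8.15 hours.

8.15 hours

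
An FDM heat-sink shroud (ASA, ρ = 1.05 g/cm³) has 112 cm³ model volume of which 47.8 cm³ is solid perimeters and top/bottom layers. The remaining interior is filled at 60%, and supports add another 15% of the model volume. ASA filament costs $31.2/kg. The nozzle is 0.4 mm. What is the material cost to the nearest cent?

Infill region = 112 − 47.8, so 64.2 cm³.
Infill volume = 0.60 × 64.2, so 38.52 cm³.
Support = 0.15 × 112, so 16.8 cm³.
Total extruded = 47.8 + 38.52 + 16.8, so 103.12 cm³.
Mass = 103.12 × 1.05 = 108.276 g.
At $31.2/kg: 108.276/1000 × 31.2 = $3.38.

$3.38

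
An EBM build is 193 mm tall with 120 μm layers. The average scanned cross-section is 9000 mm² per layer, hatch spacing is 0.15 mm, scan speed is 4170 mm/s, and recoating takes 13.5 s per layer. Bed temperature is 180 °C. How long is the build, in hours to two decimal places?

Number of layers: 193 / 0.12 → 1609 (rounded up).
Hatch length per layer: 9000 / 0.15 → 60000 mm.
Scan time per layer: 60000 / 4170 → 14.3885 s.
Time per layer: 14.3885 + 13.5 → 27.8885 s.
1609 layers × 27.8885 s/layer = 44872.5965 s, i.e. 12.46 hours.

12.46 hours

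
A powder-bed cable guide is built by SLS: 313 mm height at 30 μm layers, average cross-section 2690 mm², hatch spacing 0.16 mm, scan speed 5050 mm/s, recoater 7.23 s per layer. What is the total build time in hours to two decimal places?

30.60 hours

Layers = ⌈313/0.03⌉ = 10434.
Hatch length per layer = 2690 / 0.16, so 16812.5 mm.
Laser time per layer = 16812.5 / 5050, so 3.3292 s.
Per-layer time = 3.3292 + 7.23 = 10.5592 s.
10434 layers × 10.5592 s/layer = 110174.6928 s, i.e. 30.60 hours.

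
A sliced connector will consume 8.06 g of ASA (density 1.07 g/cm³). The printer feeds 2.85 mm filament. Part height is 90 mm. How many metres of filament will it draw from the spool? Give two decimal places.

1.18 m

Volume = 8.06 g / 1.07 g·cm⁻³ = 7.5327 cm³ = 7532.7 mm³.
Filament cross-section = π × (2.85/2)² = 6.3794 mm².
Length = 7532.7 / 6.3794 = 1180.79 mm = 1.18 m.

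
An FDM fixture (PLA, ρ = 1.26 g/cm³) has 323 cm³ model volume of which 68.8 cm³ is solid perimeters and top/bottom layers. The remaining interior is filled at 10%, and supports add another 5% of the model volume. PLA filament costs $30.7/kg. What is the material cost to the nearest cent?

Volume inside the shell = 323 − 68.8 = 254.2 cm³.
Infill deposited: 0.10 × 254.2 → 25.42 cm³.
Support: 0.05 × 323 → 16.15 cm³.
Deposited volume = 68.8 + 25.42 + 16.15 = 110.37 cm³.
Mass = 110.37 × 1.26 = 139.0662 g.
At $30.7/kg: 139.0662/1000 × 30.7 = $4.27.

$4.27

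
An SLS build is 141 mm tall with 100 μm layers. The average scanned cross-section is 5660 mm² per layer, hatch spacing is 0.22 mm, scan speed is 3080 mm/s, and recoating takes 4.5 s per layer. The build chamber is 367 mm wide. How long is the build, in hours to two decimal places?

Layers = ⌈141/0.1⌉ = 1410.
Per-layer scan distance = 5660 / 0.22, so 25727.3 mm.
Scan time per layer = 25727.3 / 3080, so 8.353 s.
Layer cycle: 8.353 + 4.5 → 12.853 s.
Build time = 1410 × 12.853 = 18122.73 s = 5.03 hours.

5.03 hours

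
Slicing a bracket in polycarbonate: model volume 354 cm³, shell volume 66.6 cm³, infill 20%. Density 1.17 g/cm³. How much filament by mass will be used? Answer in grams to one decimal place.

145.2 g

Volume inside the shell = 354 − 66.6 = 287.4 cm³.
Deposited infill = 0.20 × 287.4 = 57.48 cm³.
Total printed volume: 66.6 + 57.48 → 124.08 cm³.
Mass = 124.08 × 1.17, so 145.1736 g.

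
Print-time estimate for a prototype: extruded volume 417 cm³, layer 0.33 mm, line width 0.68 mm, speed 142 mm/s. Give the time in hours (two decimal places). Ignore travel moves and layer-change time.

3.64 hours

Line area = 0.33 × 0.68 = 0.2244 mm².
Path length: 417000 mm³ / 0.2244 mm² → 1858288.8 mm.
Extrusion time = 1858288.8 / 142, so 13086.5 s.
13086.5 s = 3.64 hours.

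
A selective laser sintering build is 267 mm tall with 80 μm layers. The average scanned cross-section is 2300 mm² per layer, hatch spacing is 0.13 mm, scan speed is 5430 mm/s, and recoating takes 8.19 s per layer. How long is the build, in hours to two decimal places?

10.62 hours

Layer count = ceil(267 / 0.08) = 3338.
Scan path per layer: 2300 / 0.13 → 17692.3 mm.
Per-layer scan time = 17692.3 / 5430, so 3.2583 s.
Time per layer = 3.2583 + 8.19, so 11.4483 s.
Total: 3338 × 11.4483 s = 38214.4254 s → 10.62 hours.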